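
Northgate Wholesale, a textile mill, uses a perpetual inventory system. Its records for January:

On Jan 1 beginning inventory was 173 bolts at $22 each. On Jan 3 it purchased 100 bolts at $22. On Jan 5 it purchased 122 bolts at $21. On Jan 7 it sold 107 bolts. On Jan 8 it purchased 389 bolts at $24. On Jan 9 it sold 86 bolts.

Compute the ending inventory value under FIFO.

Jan 7, 107 sold [FIFO — oldest first]: 107 @ $22 = $2,354
Jan 9, 86 sold [FIFO — oldest first]: 66 @ $22 + 20 @ $22 = $1,892
Total COGS = $2,354 + $1,892 = $4,246
Ending inventory: 80 @ $22 + 122 @ $21 + 389 @ $24 = $13,658

Ending inventory = $13,658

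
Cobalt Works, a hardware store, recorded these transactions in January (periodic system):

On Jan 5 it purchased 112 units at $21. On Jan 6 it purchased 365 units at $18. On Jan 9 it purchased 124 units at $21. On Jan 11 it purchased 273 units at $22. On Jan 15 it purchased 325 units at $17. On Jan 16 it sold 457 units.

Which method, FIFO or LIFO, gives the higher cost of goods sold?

FIFO COGS: 112 @ $21 + 345 @ $18 = $8,562
LIFO COGS: 325 @ $17 + 132 @ $22 = $8,429

FIFO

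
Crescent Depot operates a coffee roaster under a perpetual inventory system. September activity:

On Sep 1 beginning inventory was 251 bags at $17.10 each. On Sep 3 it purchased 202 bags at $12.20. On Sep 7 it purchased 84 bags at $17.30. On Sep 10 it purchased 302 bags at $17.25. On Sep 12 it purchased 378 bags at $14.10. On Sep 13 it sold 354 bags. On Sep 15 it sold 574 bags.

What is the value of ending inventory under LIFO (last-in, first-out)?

Ending inventory = $4,755.70

Sep 13, 354 sold [LIFO — newest first]: 354 @ $14.10 = $4,991.40
Sep 15, 574 sold [LIFO — newest first]: 24 @ $14.10 + 302 @ $17.25 + 84 @ $17.30 + 164 @ $12.20 = $9,001.90
Total COGS = $4,991.40 + $9,001.90 = $13,993.30
Ending inventory: 251 @ $17.10 + 38 @ $12.20 = $4,755.70
Check: goods available $18,749.00 = COGS $13,993.30 + ending $4,755.70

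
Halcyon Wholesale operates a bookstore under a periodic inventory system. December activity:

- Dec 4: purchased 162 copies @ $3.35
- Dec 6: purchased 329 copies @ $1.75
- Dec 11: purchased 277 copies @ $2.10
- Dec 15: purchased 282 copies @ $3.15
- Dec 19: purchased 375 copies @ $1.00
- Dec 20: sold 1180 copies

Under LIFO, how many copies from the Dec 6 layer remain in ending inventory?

Dec 20, 1180 sold [LIFO — newest first]: 375 @ $1.00 + 282 @ $3.15 + 277 @ $2.10 + 246 @ $1.75 = $2,275.50
Ending inventory: 162 @ $3.35 + 83 @ $1.75 = $687.95
Check: goods available $2,963.45 = COGS $2,275.50 + ending $687.95

83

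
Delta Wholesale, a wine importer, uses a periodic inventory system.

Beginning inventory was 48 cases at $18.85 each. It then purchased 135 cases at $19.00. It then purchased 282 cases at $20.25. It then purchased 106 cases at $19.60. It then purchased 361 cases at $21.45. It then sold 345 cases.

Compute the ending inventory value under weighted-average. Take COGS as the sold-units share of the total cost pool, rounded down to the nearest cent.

Ending inventory = $11,967.59

Sale 1, sell 345: 345/932 × $19,001.35 → $7,033.76
Ending inventory (cost pool remaining) = $11,967.59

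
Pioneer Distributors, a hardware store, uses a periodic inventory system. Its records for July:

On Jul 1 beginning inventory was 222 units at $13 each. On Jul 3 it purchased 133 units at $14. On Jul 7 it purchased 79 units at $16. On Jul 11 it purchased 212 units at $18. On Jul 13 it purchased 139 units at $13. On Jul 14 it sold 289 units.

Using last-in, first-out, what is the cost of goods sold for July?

COGS = $4,507

Jul 14, 289 sold [LIFO — newest first]: 139 @ $13 + 150 @ $18 = $4,507
Ending inventory: 222 @ $13 + 133 @ $14 + 79 @ $16 + 62 @ $18 = $7,128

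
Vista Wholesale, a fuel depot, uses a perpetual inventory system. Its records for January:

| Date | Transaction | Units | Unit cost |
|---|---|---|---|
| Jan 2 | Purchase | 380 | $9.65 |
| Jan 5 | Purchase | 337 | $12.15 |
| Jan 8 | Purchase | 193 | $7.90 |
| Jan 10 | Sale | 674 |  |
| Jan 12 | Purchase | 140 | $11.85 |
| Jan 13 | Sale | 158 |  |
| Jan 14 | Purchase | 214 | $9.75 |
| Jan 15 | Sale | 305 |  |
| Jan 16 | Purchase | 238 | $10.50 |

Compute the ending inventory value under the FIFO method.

Jan 10, 674 sold [FIFO — oldest first]: 380 @ $9.65 + 294 @ $12.15 = $7,239.10
Jan 13, 158 sold [FIFO — oldest first]: 43 @ $12.15 + 115 @ $7.90 = $1,430.95
Jan 15, 305 sold [FIFO — oldest first]: 78 @ $7.90 + 140 @ $11.85 + 87 @ $9.75 = $3,123.45
Total COGS = $7,239.10 + $1,430.95 + $3,123.45 = $11,793.50
Ending inventory: 127 @ $9.75 + 238 @ $10.50 = $3,737.25

Ending inventory = $3,737.25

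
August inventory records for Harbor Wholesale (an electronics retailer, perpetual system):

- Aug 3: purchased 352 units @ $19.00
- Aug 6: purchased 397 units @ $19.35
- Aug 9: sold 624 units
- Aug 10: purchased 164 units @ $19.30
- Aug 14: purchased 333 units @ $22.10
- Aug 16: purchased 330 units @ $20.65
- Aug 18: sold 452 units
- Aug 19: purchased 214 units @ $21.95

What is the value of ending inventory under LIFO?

Ending inventory = $14,900.60

Aug 9, 624 sold [LIFO — newest first]: 397 @ $19.35 + 227 @ $19.00 = $11,994.95
Aug 18, 452 sold [LIFO — newest first]: 330 @ $20.65 + 122 @ $22.10 = $9,510.70
Total COGS = $11,994.95 + $9,510.70 = $21,505.65
Ending inventory: 125 @ $19.00 + 164 @ $19.30 + 211 @ $22.10 + 214 @ $21.95 = $14,900.60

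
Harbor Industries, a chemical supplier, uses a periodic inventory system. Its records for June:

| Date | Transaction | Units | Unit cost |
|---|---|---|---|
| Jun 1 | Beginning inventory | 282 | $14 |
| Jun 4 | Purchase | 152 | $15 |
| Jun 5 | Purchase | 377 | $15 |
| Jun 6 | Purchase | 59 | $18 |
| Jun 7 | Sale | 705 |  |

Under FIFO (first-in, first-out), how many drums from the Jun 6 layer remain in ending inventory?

Jun 7, 705 sold [FIFO — oldest first]: 282 @ $14 + 152 @ $15 + 271 @ $15 = $10,293
Ending inventory: 106 @ $15 + 59 @ $18 = $2,652

59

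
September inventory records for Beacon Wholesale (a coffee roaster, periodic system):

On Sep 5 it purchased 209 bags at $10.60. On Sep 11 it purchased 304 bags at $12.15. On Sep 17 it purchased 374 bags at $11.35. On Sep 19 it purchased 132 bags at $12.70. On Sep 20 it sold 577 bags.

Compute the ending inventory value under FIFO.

Sep 20, 577 sold [FIFO — oldest first]: 209 @ $10.60 + 304 @ $12.15 + 64 @ $11.35 = $6,635.40
Ending inventory: 310 @ $11.35 + 132 @ $12.70 = $5,194.90
Check: goods available $11,830.30 = COGS $6,635.40 + ending $5,194.90

Ending inventory = $5,194.90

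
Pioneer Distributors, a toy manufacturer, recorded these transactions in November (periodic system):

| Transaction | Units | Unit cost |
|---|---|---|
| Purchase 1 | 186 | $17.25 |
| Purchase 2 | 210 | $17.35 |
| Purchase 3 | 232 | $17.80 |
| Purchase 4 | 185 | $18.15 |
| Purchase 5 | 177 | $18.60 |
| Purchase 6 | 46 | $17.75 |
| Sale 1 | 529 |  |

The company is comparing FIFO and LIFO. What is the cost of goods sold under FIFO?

COGS = $9,219.40

FIFO COGS: 186 @ $17.25 + 210 @ $17.35 + 133 @ $17.80 = $9,219.40
LIFO COGS: 46 @ $17.75 + 177 @ $18.60 + 185 @ $18.15 + 121 @ $17.80 = $9,620.25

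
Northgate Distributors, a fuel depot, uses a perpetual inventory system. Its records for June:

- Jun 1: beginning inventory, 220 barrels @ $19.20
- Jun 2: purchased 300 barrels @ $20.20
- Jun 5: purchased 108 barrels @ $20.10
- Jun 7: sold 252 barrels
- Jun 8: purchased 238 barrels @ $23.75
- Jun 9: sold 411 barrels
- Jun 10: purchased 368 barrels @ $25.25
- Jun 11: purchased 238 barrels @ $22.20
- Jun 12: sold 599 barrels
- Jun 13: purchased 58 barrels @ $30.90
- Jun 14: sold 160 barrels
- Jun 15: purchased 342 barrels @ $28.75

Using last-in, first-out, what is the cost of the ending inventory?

Jun 7, 252 sold [LIFO — newest first]: 108 @ $20.10 + 144 @ $20.20 = $5,079.60
Jun 9, 411 sold [LIFO — newest first]: 238 @ $23.75 + 156 @ $20.20 + 17 @ $19.20 = $9,130.10
Jun 12, 599 sold [LIFO — newest first]: 238 @ $22.20 + 361 @ $25.25 = $14,398.85
Jun 14, 160 sold [LIFO — newest first]: 58 @ $30.90 + 7 @ $25.25 + 95 @ $19.20 = $3,792.95
Total COGS = $5,079.60 + $9,130.10 + $14,398.85 + $3,792.95 = $32,401.50
Ending inventory: 108 @ $19.20 + 342 @ $28.75 = $11,906.10

Ending inventory = $11,906.10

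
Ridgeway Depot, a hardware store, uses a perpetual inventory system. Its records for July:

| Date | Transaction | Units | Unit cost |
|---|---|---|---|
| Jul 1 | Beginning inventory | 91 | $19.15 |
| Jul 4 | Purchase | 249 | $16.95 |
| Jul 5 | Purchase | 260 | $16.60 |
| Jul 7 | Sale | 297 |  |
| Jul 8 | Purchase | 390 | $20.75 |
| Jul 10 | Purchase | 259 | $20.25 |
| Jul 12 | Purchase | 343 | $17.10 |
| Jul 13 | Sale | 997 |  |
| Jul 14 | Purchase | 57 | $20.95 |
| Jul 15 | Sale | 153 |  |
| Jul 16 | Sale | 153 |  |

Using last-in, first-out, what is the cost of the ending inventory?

Ending inventory = $938.35

Jul 7, 297 sold [LIFO — newest first]: 260 @ $16.60 + 37 @ $16.95 = $4,943.15
Jul 13, 997 sold [LIFO — newest first]: 343 @ $17.10 + 259 @ $20.25 + 390 @ $20.75 + 5 @ $16.95 = $19,287.30
Jul 15, 153 sold [LIFO — newest first]: 57 @ $20.95 + 96 @ $16.95 = $2,821.35
Jul 16, 153 sold [LIFO — newest first]: 111 @ $16.95 + 42 @ $19.15 = $2,685.75
Total COGS = $4,943.15 + $19,287.30 + $2,821.35 + $2,685.75 = $29,737.55
Ending inventory: 49 @ $19.15 = $938.35
Check: goods available $30,675.90 = COGS $29,737.55 + ending $938.35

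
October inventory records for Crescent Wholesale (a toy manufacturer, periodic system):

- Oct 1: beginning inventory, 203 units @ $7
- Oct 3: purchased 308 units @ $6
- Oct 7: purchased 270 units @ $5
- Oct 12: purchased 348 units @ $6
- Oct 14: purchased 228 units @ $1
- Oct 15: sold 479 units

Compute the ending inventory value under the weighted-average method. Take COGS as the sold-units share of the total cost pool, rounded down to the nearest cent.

Ending inventory = $4,487.06

Oct 15, sell 479: 479/1357 × $6,935.00 → $2,447.94
Ending inventory (cost pool remaining) = $4,487.06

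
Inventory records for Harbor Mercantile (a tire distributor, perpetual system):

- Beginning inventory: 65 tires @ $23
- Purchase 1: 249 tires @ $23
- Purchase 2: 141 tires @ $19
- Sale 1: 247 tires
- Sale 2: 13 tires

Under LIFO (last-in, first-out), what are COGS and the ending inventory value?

COGS = $5,416; ending inventory = $4,485

Sale 1 (247) [LIFO — newest first]: 141 @ $19 + 106 @ $23 = $5,117
Sale 2 (13) [LIFO — newest first]: 13 @ $23 = $299
Total COGS = $5,117 + $299 = $5,416
Ending inventory: 65 @ $23 + 130 @ $23 = $4,485
Check: goods available $9,901 = COGS $5,416 + ending $4,485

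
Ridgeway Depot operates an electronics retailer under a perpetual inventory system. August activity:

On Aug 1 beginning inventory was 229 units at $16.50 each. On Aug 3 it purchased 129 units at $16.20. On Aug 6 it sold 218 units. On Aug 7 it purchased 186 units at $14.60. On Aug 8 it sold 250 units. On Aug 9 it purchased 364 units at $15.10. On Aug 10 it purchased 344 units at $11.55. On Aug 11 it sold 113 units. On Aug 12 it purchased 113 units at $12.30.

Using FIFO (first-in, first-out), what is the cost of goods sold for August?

Aug 6, 218 sold [FIFO — oldest first]: 218 @ $16.50 = $3,597.00
Aug 8, 250 sold [FIFO — oldest first]: 11 @ $16.50 + 129 @ $16.20 + 110 @ $14.60 = $3,877.30
Aug 11, 113 sold [FIFO — oldest first]: 76 @ $14.60 + 37 @ $15.10 = $1,668.30
Total COGS = $3,597.00 + $3,877.30 + $1,668.30 = $9,142.60
Ending inventory: 327 @ $15.10 + 344 @ $11.55 + 113 @ $12.30 = $10,300.80
Check: goods available $19,443.40 = COGS $9,142.60 + ending $10,300.80

COGS = $9,142.60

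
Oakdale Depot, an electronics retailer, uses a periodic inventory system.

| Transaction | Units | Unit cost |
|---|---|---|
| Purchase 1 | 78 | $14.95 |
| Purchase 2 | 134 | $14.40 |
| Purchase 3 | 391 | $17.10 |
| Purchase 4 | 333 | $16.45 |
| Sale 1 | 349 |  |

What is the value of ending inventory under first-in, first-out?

Ending inventory = $9,821.25

Sale 1 (349) [FIFO — oldest first]: 78 @ $14.95 + 134 @ $14.40 + 137 @ $17.10 = $5,438.40
Ending inventory: 254 @ $17.10 + 333 @ $16.45 = $9,821.25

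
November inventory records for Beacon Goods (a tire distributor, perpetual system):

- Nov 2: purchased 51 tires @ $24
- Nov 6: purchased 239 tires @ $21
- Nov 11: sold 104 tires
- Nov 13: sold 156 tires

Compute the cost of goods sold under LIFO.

COGS = $5,523

Nov 11, 104 sold [LIFO — newest first]: 104 @ $21 = $2,184
Nov 13, 156 sold [LIFO — newest first]: 135 @ $21 + 21 @ $24 = $3,339
Total COGS = $2,184 + $3,339 = $5,523
Ending inventory: 30 @ $24 = $720
Check: goods available $6,243 = COGS $5,523 + ending $720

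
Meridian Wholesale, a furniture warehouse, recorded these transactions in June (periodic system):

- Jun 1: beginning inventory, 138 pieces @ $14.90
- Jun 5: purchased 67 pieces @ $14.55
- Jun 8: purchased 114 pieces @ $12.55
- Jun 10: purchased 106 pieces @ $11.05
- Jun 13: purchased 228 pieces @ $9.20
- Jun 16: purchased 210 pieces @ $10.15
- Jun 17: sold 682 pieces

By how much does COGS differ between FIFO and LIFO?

FIFO COGS: 138 @ $14.90 + 67 @ $14.55 + 114 @ $12.55 + 106 @ $11.05 + 228 @ $9.20 + 29 @ $10.15 = $8,025.00
LIFO COGS: 210 @ $10.15 + 228 @ $9.20 + 106 @ $11.05 + 114 @ $12.55 + 24 @ $14.55 = $7,180.30
Difference = |$8,025.00 − $7,180.30| = $844.70

$844.70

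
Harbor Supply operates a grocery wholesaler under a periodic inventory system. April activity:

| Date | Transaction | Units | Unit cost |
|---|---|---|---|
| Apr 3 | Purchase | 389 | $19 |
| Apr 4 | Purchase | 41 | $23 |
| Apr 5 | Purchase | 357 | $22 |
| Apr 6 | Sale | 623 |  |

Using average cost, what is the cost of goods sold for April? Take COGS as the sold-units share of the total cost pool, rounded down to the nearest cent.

Apr 6, sell 623: 623/787 × $16,188.00 → $12,814.64
Ending inventory (cost pool remaining) = $3,373.36

COGS = $12,814.64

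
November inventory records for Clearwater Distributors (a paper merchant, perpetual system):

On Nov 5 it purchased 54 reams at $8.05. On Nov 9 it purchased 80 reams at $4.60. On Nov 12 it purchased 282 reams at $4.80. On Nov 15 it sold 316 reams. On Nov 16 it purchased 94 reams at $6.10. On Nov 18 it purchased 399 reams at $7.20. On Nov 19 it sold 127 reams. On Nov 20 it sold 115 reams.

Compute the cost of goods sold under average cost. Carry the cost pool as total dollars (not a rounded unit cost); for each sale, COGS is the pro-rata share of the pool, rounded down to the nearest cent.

After Nov 5: 54 on hand, pool $434.70 (≈ $8.0500 each)
After Nov 9: 134 on hand, pool $802.70 (≈ $5.9903 each)
After Nov 12: 416 on hand, pool $2,156.30 (≈ $5.1834 each)
Nov 15, sell 316: 316/416 × $2,156.30 → $1,637.95
After Nov 16: 194 on hand, pool $1,091.75 (≈ $5.6276 each)
After Nov 18: 593 on hand, pool $3,964.55 (≈ $6.6856 each)
Nov 19, sell 127: 127/593 × $3,964.55 → $849.06
Nov 20, sell 115: 115/466 × $3,115.49 → $768.84
Total COGS = $1,637.95 + $849.06 + $768.84 = $3,255.85
Ending inventory (cost pool remaining) = $2,346.65

COGS = $3,255.85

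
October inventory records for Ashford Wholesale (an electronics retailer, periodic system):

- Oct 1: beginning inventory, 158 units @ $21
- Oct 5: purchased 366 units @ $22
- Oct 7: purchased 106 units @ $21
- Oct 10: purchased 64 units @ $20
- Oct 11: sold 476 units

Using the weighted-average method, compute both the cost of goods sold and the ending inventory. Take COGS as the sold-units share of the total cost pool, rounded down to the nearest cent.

COGS = $10,203.13; ending inventory = $4,672.87

Oct 11, sell 476: 476/694 × $14,876.00 → $10,203.13
Ending inventory (cost pool remaining) = $4,672.87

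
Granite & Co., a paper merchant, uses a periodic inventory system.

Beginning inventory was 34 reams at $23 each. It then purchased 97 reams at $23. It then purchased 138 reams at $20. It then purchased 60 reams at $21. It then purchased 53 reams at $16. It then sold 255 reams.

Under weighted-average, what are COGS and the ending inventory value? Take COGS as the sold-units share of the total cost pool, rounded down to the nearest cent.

COGS = $5,260.87; ending inventory = $2,620.13

Sale 1, sell 255: 255/382 × $7,881.00 → $5,260.87
Ending inventory (cost pool remaining) = $2,620.13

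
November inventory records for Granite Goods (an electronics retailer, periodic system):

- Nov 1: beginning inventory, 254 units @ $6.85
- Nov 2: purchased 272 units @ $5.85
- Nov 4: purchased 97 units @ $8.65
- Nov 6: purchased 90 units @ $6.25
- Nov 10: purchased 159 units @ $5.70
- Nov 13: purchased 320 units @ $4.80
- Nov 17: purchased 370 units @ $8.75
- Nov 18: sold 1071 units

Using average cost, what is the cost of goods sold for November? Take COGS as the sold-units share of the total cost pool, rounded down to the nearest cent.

COGS = $7,139.39

Nov 18, sell 1071: 1071/1562 × $10,412.45 → $7,139.39
Ending inventory (cost pool remaining) = $3,273.06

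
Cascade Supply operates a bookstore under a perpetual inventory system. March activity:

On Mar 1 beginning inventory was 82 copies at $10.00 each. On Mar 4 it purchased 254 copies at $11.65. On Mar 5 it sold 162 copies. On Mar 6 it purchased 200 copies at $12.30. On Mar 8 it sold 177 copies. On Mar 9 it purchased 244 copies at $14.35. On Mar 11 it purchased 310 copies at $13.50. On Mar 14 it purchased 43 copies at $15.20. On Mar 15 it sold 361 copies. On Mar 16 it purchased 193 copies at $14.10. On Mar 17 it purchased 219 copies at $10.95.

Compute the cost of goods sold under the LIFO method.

Mar 5, 162 sold [LIFO — newest first]: 162 @ $11.65 = $1,887.30
Mar 8, 177 sold [LIFO — newest first]: 177 @ $12.30 = $2,177.10
Mar 15, 361 sold [LIFO — newest first]: 43 @ $15.20 + 310 @ $13.50 + 8 @ $14.35 = $4,953.40
Total COGS = $1,887.30 + $2,177.10 + $4,953.40 = $9,017.80
Ending inventory: 82 @ $10.00 + 92 @ $11.65 + 23 @ $12.30 + 236 @ $14.35 + 193 @ $14.10 + 219 @ $10.95 = $10,680.65

COGS = $9,017.80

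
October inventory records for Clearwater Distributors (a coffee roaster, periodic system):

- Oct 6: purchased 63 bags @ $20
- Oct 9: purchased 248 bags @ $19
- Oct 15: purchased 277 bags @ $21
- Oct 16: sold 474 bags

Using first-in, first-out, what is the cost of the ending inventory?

Ending inventory = $2,394

Oct 16, 474 sold [FIFO — oldest first]: 63 @ $20 + 248 @ $19 + 163 @ $21 = $9,395
Ending inventory: 114 @ $21 = $2,394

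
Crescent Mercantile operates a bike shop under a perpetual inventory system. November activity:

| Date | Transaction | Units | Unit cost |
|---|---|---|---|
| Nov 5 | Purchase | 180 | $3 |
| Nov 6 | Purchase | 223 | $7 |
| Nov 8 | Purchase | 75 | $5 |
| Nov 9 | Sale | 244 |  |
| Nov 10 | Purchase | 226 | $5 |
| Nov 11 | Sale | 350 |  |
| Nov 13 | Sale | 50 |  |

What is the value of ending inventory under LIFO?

Ending inventory = $180

Nov 9, 244 sold [LIFO — newest first]: 75 @ $5 + 169 @ $7 = $1,558
Nov 11, 350 sold [LIFO — newest first]: 226 @ $5 + 54 @ $7 + 70 @ $3 = $1,718
Nov 13, 50 sold [LIFO — newest first]: 50 @ $3 = $150
Total COGS = $1,558 + $1,718 + $150 = $3,426
Ending inventory: 60 @ $3 = $180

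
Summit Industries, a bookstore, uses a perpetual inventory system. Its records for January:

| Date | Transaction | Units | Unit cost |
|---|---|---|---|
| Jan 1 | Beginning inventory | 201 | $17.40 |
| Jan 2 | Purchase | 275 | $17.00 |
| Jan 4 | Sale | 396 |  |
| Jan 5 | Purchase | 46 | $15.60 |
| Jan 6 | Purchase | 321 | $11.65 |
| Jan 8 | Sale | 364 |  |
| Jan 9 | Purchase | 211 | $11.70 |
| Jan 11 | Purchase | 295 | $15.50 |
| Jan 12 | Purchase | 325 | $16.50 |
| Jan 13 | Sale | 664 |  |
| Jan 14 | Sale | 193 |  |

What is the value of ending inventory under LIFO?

Ending inventory = $991.80

Jan 4, 396 sold [LIFO — newest first]: 275 @ $17.00 + 121 @ $17.40 = $6,780.40
Jan 8, 364 sold [LIFO — newest first]: 321 @ $11.65 + 43 @ $15.60 = $4,410.45
Jan 13, 664 sold [LIFO — newest first]: 325 @ $16.50 + 295 @ $15.50 + 44 @ $11.70 = $10,449.80
Jan 14, 193 sold [LIFO — newest first]: 167 @ $11.70 + 3 @ $15.60 + 23 @ $17.40 = $2,400.90
Total COGS = $6,780.40 + $4,410.45 + $10,449.80 + $2,400.90 = $24,041.55
Ending inventory: 57 @ $17.40 = $991.80
Check: goods available $25,033.35 = COGS $24,041.55 + ending $991.80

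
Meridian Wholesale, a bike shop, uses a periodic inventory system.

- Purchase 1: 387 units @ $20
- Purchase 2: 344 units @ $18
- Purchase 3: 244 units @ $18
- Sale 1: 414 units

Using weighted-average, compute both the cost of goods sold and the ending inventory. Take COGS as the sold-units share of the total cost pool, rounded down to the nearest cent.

COGS = $7,780.65; ending inventory = $10,543.35

Sale 1, sell 414: 414/975 × $18,324.00 → $7,780.65
Ending inventory (cost pool remaining) = $10,543.35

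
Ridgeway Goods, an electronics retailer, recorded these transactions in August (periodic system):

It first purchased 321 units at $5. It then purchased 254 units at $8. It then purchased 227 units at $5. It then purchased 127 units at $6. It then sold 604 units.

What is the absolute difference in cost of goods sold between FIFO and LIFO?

$115

FIFO COGS: 321 @ $5 + 254 @ $8 + 29 @ $5 = $3,782
LIFO COGS: 127 @ $6 + 227 @ $5 + 250 @ $8 = $3,897
Difference = |$3,782 − $3,897| = $115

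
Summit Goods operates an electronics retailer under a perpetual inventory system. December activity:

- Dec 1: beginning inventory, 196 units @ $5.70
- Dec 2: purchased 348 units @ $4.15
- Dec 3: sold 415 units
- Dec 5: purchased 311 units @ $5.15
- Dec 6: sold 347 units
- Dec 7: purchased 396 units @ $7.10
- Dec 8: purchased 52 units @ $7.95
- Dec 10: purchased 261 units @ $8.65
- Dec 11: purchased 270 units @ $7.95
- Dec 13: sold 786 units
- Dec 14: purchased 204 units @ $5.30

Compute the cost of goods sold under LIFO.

Dec 3, 415 sold [LIFO — newest first]: 348 @ $4.15 + 67 @ $5.70 = $1,826.10
Dec 6, 347 sold [LIFO — newest first]: 311 @ $5.15 + 36 @ $5.70 = $1,806.85
Dec 13, 786 sold [LIFO — newest first]: 270 @ $7.95 + 261 @ $8.65 + 52 @ $7.95 + 203 @ $7.10 = $6,258.85
Total COGS = $1,826.10 + $1,806.85 + $6,258.85 = $9,891.80
Ending inventory: 93 @ $5.70 + 193 @ $7.10 + 204 @ $5.30 = $2,981.60

COGS = $9,891.80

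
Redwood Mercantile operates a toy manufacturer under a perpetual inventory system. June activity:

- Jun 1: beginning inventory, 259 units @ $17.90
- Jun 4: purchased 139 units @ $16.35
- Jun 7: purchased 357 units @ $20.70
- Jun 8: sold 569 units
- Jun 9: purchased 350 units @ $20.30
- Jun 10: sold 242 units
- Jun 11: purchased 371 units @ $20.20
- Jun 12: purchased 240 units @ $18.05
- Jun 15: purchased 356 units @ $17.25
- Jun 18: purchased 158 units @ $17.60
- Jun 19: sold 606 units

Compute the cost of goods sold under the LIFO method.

COGS = $26,464.25

Jun 8, 569 sold [LIFO — newest first]: 357 @ $20.70 + 139 @ $16.35 + 73 @ $17.90 = $10,969.25
Jun 10, 242 sold [LIFO — newest first]: 242 @ $20.30 = $4,912.60
Jun 19, 606 sold [LIFO — newest first]: 158 @ $17.60 + 356 @ $17.25 + 92 @ $18.05 = $10,582.40
Total COGS = $10,969.25 + $4,912.60 + $10,582.40 = $26,464.25
Ending inventory: 186 @ $17.90 + 108 @ $20.30 + 371 @ $20.20 + 148 @ $18.05 = $15,687.40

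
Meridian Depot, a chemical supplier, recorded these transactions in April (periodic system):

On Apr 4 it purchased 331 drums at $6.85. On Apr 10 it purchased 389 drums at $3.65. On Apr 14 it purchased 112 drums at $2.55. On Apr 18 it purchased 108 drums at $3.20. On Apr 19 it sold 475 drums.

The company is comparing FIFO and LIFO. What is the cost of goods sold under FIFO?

COGS = $2,792.95

FIFO COGS: 331 @ $6.85 + 144 @ $3.65 = $2,792.95
LIFO COGS: 108 @ $3.20 + 112 @ $2.55 + 255 @ $3.65 = $1,561.95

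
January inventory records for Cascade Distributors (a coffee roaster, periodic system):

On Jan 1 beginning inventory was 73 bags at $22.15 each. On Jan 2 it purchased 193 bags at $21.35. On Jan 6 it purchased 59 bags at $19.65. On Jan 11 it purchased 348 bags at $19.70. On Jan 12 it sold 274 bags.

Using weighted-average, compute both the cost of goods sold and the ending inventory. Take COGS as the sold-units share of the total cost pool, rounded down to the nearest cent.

Jan 12, sell 274: 274/673 × $13,752.45 → $5,599.06
Ending inventory (cost pool remaining) = $8,153.39

COGS = $5,599.06; ending inventory = $8,153.39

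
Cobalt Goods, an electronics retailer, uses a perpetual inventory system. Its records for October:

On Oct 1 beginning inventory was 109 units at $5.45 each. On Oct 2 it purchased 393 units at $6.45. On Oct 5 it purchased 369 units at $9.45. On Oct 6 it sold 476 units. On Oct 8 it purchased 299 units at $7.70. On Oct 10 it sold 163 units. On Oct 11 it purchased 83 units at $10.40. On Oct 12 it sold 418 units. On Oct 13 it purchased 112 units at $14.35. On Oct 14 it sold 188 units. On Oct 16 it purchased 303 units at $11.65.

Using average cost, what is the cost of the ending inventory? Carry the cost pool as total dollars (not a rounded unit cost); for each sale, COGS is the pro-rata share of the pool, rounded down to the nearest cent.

Ending inventory = $4,768.09

After Oct 1: 109 on hand, pool $594.05 (≈ $5.4500 each)
After Oct 2: 502 on hand, pool $3,128.90 (≈ $6.2329 each)
After Oct 5: 871 on hand, pool $6,615.95 (≈ $7.5958 each)
Oct 6, sell 476: 476/871 × $6,615.95 → $3,615.60
After Oct 8: 694 on hand, pool $5,302.65 (≈ $7.6407 each)
Oct 10, sell 163: 163/694 × $5,302.65 → $1,245.43
After Oct 11: 614 on hand, pool $4,920.42 (≈ $8.0137 each)
Oct 12, sell 418: 418/614 × $4,920.42 → $3,349.73
After Oct 13: 308 on hand, pool $3,177.89 (≈ $10.3178 each)
Oct 14, sell 188: 188/308 × $3,177.89 → $1,939.75
After Oct 16: 423 on hand, pool $4,768.09 (≈ $11.2721 each)
Total COGS = $3,615.60 + $1,245.43 + $3,349.73 + $1,939.75 = $10,150.51
Ending inventory (cost pool remaining) = $4,768.09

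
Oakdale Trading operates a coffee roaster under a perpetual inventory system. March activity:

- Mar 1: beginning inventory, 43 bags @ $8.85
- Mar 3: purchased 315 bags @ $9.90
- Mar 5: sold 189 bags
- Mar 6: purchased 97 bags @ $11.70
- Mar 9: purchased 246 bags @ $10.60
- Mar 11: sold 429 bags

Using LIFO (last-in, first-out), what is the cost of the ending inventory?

Mar 5, 189 sold [LIFO — newest first]: 189 @ $9.90 = $1,871.10
Mar 11, 429 sold [LIFO — newest first]: 246 @ $10.60 + 97 @ $11.70 + 86 @ $9.90 = $4,593.90
Total COGS = $1,871.10 + $4,593.90 = $6,465.00
Ending inventory: 43 @ $8.85 + 40 @ $9.90 = $776.55

Ending inventory = $776.55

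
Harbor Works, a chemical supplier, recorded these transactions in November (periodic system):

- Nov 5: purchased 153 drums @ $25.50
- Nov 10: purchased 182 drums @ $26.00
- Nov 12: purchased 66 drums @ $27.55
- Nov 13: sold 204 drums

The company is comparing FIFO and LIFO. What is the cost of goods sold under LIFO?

FIFO COGS: 153 @ $25.50 + 51 @ $26.00 = $5,227.50
LIFO COGS: 66 @ $27.55 + 138 @ $26.00 = $5,406.30

COGS = $5,406.30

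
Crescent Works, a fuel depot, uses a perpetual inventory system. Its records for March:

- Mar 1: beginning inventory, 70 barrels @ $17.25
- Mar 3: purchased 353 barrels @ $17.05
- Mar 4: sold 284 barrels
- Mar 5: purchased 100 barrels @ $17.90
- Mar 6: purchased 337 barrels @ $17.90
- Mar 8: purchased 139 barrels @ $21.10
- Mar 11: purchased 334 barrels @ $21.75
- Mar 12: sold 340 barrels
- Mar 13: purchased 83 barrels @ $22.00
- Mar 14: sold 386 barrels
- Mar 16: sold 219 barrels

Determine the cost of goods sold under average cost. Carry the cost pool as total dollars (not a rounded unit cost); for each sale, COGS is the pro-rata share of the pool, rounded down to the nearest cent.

After Mar 1: 70 on hand, pool $1,207.50 (≈ $17.2500 each)
After Mar 3: 423 on hand, pool $7,226.15 (≈ $17.0831 each)
Mar 4, sell 284: 284/423 × $7,226.15 → $4,851.59
After Mar 5: 239 on hand, pool $4,164.56 (≈ $17.4249 each)
After Mar 6: 576 on hand, pool $10,196.86 (≈ $17.7029 each)
After Mar 8: 715 on hand, pool $13,129.76 (≈ $18.3633 each)
After Mar 11: 1049 on hand, pool $20,394.26 (≈ $19.4416 each)
Mar 12, sell 340: 340/1049 × $20,394.26 → $6,610.15
After Mar 13: 792 on hand, pool $15,610.11 (≈ $19.7097 each)
Mar 14, sell 386: 386/792 × $15,610.11 → $7,607.95
Mar 16, sell 219: 219/406 × $8,002.16 → $4,316.43
Total COGS = $4,851.59 + $6,610.15 + $7,607.95 + $4,316.43 = $23,386.12
Ending inventory (cost pool remaining) = $3,685.73

COGS = $23,386.12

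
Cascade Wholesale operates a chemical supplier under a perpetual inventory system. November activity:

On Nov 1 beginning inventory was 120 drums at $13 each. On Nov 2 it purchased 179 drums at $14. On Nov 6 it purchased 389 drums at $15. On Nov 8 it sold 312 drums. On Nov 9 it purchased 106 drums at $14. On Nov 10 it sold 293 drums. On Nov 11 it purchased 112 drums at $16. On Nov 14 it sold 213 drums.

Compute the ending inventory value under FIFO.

Nov 8, 312 sold [FIFO — oldest first]: 120 @ $13 + 179 @ $14 + 13 @ $15 = $4,261
Nov 10, 293 sold [FIFO — oldest first]: 293 @ $15 = $4,395
Nov 14, 213 sold [FIFO — oldest first]: 83 @ $15 + 106 @ $14 + 24 @ $16 = $3,113
Total COGS = $4,261 + $4,395 + $3,113 = $11,769
Ending inventory: 88 @ $16 = $1,408

Ending inventory = $1,408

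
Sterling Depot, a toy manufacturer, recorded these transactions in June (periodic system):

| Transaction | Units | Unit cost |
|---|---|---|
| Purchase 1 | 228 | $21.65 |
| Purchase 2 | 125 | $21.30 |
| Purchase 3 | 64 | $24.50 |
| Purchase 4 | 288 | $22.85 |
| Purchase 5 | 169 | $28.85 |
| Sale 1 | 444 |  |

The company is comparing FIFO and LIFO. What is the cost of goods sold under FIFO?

FIFO COGS: 228 @ $21.65 + 125 @ $21.30 + 64 @ $24.50 + 27 @ $22.85 = $9,783.65
LIFO COGS: 169 @ $28.85 + 275 @ $22.85 = $11,159.40

COGS = $9,783.65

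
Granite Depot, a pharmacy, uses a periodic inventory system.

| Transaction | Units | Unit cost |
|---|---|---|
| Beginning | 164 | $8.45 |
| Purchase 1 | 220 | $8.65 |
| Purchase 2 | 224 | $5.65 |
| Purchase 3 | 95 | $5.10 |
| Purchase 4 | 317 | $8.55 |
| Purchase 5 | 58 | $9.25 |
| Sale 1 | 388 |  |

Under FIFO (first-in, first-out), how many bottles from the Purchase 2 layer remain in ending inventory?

Sale 1 (388) [FIFO — oldest first]: 164 @ $8.45 + 220 @ $8.65 + 4 @ $5.65 = $3,311.40
Ending inventory: 220 @ $5.65 + 95 @ $5.10 + 317 @ $8.55 + 58 @ $9.25 = $4,974.35
Check: goods available $8,285.75 = COGS $3,311.40 + ending $4,974.35

220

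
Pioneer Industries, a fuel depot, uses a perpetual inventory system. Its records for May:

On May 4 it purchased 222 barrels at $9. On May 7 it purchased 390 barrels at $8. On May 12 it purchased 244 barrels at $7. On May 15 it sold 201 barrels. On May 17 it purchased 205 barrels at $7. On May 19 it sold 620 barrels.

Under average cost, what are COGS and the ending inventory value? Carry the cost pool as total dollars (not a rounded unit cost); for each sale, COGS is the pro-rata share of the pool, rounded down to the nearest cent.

COGS = $6,402.90; ending inventory = $1,858.10

After May 4: 222 on hand, pool $1,998.00 (≈ $9.0000 each)
After May 7: 612 on hand, pool $5,118.00 (≈ $8.3627 each)
After May 12: 856 on hand, pool $6,826.00 (≈ $7.9743 each)
May 15, sell 201: 201/856 × $6,826.00 → $1,602.83
After May 17: 860 on hand, pool $6,658.17 (≈ $7.7421 each)
May 19, sell 620: 620/860 × $6,658.17 → $4,800.07
Total COGS = $1,602.83 + $4,800.07 = $6,402.90
Ending inventory (cost pool remaining) = $1,858.10
Check: goods available $8,261.00 = COGS $6,402.90 + ending $1,858.10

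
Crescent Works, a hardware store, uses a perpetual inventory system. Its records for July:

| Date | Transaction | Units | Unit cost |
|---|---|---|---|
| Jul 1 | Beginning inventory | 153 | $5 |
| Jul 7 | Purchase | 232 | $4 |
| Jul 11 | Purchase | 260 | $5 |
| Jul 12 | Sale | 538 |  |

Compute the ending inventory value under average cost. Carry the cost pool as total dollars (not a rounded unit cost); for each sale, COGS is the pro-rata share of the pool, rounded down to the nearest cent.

Ending inventory = $496.52

After Jul 1: 153 on hand, pool $765.00 (≈ $5.0000 each)
After Jul 7: 385 on hand, pool $1,693.00 (≈ $4.3974 each)
After Jul 11: 645 on hand, pool $2,993.00 (≈ $4.6403 each)
Jul 12, sell 538: 538/645 × $2,993.00 → $2,496.48
Ending inventory (cost pool remaining) = $496.52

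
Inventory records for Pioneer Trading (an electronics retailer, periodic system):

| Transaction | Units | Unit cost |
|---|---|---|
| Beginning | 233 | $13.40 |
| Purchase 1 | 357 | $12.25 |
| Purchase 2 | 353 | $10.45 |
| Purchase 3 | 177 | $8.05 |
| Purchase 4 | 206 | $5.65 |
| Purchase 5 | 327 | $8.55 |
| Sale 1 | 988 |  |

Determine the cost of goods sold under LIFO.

Sale 1 (988) [LIFO — newest first]: 327 @ $8.55 + 206 @ $5.65 + 177 @ $8.05 + 278 @ $10.45 = $8,289.70
Ending inventory: 233 @ $13.40 + 357 @ $12.25 + 75 @ $10.45 = $8,279.20

COGS = $8,289.70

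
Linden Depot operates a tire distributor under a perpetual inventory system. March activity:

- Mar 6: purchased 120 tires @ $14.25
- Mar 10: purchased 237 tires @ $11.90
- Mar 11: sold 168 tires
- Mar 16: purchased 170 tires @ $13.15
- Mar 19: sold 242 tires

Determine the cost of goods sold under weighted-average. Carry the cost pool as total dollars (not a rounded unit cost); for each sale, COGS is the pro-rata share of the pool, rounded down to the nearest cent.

COGS = $5,255.58

After Mar 6: 120 on hand, pool $1,710.00 (≈ $14.2500 each)
After Mar 10: 357 on hand, pool $4,530.30 (≈ $12.6899 each)
Mar 11, sell 168: 168/357 × $4,530.30 → $2,131.90
After Mar 16: 359 on hand, pool $4,633.90 (≈ $12.9078 each)
Mar 19, sell 242: 242/359 × $4,633.90 → $3,123.68
Total COGS = $2,131.90 + $3,123.68 = $5,255.58
Ending inventory (cost pool remaining) = $1,510.22
Check: goods available $6,765.80 = COGS $5,255.58 + ending $1,510.22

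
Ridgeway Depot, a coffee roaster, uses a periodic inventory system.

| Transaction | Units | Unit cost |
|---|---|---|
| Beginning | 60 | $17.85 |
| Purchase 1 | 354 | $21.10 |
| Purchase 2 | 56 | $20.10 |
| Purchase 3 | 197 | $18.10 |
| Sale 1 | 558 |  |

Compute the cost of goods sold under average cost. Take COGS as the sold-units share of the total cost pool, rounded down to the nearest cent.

Sale 1, sell 558: 558/667 × $13,231.70 → $11,069.39
Ending inventory (cost pool remaining) = $2,162.31
Check: goods available $13,231.70 = COGS $11,069.39 + ending $2,162.31

COGS = $11,069.39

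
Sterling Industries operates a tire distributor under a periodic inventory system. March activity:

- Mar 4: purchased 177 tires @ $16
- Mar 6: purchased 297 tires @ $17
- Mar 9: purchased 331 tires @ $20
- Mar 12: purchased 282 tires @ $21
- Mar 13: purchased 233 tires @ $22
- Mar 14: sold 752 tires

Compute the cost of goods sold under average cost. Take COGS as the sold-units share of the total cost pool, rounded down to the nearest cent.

Mar 14, sell 752: 752/1320 × $25,549.00 → $14,555.18
Ending inventory (cost pool remaining) = $10,993.82
Check: goods available $25,549.00 = COGS $14,555.18 + ending $10,993.82

COGS = $14,555.18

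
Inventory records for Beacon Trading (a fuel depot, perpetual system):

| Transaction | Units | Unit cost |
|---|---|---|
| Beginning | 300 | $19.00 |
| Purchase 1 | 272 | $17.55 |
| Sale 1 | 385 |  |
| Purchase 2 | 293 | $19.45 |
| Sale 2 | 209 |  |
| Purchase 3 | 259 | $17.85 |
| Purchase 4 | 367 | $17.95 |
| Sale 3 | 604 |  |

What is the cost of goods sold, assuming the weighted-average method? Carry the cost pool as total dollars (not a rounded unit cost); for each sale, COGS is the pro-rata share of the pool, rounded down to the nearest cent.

COGS = $22,038.87

After Beginning: 300 on hand, pool $5,700.00 (≈ $19.0000 each)
After Purchase 1: 572 on hand, pool $10,473.60 (≈ $18.3105 each)
Sale 1, sell 385: 385/572 × $10,473.60 → $7,049.53
After Purchase 2: 480 on hand, pool $9,122.92 (≈ $19.0061 each)
Sale 2, sell 209: 209/480 × $9,122.92 → $3,972.27
After Purchase 3: 530 on hand, pool $9,773.80 (≈ $18.4411 each)
After Purchase 4: 897 on hand, pool $16,361.45 (≈ $18.2402 each)
Sale 3, sell 604: 604/897 × $16,361.45 → $11,017.07
Total COGS = $7,049.53 + $3,972.27 + $11,017.07 = $22,038.87
Ending inventory (cost pool remaining) = $5,344.38
Check: goods available $27,383.25 = COGS $22,038.87 + ending $5,344.38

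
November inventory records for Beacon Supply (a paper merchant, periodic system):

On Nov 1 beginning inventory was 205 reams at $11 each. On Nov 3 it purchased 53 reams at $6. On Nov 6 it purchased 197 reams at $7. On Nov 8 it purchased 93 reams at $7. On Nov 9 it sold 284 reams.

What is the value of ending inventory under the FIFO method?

Ending inventory = $1,848

Nov 9, 284 sold [FIFO — oldest first]: 205 @ $11 + 53 @ $6 + 26 @ $7 = $2,755
Ending inventory: 171 @ $7 + 93 @ $7 = $1,848
Check: goods available $4,603 = COGS $2,755 + ending $1,848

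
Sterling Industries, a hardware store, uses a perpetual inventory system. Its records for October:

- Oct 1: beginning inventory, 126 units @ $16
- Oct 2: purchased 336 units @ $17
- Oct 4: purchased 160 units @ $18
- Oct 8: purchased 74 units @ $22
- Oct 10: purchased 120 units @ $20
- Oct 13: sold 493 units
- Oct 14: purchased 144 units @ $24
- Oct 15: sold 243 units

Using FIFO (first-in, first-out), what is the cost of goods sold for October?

COGS = $13,036

Oct 13, 493 sold [FIFO — oldest first]: 126 @ $16 + 336 @ $17 + 31 @ $18 = $8,286
Oct 15, 243 sold [FIFO — oldest first]: 129 @ $18 + 74 @ $22 + 40 @ $20 = $4,750
Total COGS = $8,286 + $4,750 = $13,036
Ending inventory: 80 @ $20 + 144 @ $24 = $5,056
Check: goods available $18,092 = COGS $13,036 + ending $5,056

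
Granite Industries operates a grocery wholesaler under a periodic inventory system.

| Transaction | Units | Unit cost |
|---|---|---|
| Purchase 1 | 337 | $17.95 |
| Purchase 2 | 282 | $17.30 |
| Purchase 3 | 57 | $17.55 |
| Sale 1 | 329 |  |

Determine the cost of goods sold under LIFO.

Sale 1 (329) [LIFO — newest first]: 57 @ $17.55 + 272 @ $17.30 = $5,705.95
Ending inventory: 337 @ $17.95 + 10 @ $17.30 = $6,222.15

COGS = $5,705.95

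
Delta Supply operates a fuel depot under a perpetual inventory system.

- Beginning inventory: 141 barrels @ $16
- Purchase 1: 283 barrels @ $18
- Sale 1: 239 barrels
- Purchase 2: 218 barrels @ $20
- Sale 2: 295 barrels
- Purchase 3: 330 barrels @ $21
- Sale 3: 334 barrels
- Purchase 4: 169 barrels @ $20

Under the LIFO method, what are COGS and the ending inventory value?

Sale 1 (239) [LIFO — newest first]: 239 @ $18 = $4,302
Sale 2 (295) [LIFO — newest first]: 218 @ $20 + 44 @ $18 + 33 @ $16 = $5,680
Sale 3 (334) [LIFO — newest first]: 330 @ $21 + 4 @ $16 = $6,994
Total COGS = $4,302 + $5,680 + $6,994 = $16,976
Ending inventory: 104 @ $16 + 169 @ $20 = $5,044

COGS = $16,976; ending inventory = $5,044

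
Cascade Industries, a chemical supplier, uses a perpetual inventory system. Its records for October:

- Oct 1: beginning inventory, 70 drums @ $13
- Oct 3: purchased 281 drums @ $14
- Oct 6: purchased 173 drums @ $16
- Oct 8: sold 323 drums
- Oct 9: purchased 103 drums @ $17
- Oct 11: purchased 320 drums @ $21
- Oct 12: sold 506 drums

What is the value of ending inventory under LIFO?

Ending inventory = $1,582

Oct 8, 323 sold [LIFO — newest first]: 173 @ $16 + 150 @ $14 = $4,868
Oct 12, 506 sold [LIFO — newest first]: 320 @ $21 + 103 @ $17 + 83 @ $14 = $9,633
Total COGS = $4,868 + $9,633 = $14,501
Ending inventory: 70 @ $13 + 48 @ $14 = $1,582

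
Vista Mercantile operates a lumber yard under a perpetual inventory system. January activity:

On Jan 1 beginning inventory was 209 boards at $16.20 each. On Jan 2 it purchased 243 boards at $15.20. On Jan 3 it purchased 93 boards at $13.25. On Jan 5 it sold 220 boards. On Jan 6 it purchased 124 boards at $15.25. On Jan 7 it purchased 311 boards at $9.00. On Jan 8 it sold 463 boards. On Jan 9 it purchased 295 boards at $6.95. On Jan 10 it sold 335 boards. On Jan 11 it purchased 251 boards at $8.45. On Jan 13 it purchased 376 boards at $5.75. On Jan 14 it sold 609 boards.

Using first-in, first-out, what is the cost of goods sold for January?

COGS = $17,753.60

Jan 5, 220 sold [FIFO — oldest first]: 209 @ $16.20 + 11 @ $15.20 = $3,553.00
Jan 8, 463 sold [FIFO — oldest first]: 232 @ $15.20 + 93 @ $13.25 + 124 @ $15.25 + 14 @ $9.00 = $6,775.65
Jan 10, 335 sold [FIFO — oldest first]: 297 @ $9.00 + 38 @ $6.95 = $2,937.10
Jan 14, 609 sold [FIFO — oldest first]: 257 @ $6.95 + 251 @ $8.45 + 101 @ $5.75 = $4,487.85
Total COGS = $3,553.00 + $6,775.65 + $2,937.10 + $4,487.85 = $17,753.60
Ending inventory: 275 @ $5.75 = $1,581.25
Check: goods available $19,334.85 = COGS $17,753.60 + ending $1,581.25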